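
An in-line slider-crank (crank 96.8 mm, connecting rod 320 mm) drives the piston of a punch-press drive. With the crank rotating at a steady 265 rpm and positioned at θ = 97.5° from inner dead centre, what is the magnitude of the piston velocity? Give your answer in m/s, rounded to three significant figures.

2.55

ω = 2π·265/60 = 27.75 rad/s
For an in-line slider-crank, x = r cosθ + √(L² − r² sin²θ), so v = −rω sinθ·[1 + r cosθ/√(L² − r² sin²θ)].
With r = 0.0968 m, L = 0.32 m, θ = 97.5°: √(L² − r² sin²θ) = 0.30527 m.
v = −0.0968·27.75·0.99144·[1 + 0.0968·-0.13053/0.30527] = -2.5531 m/s.
|v| = 2.5531 m/s.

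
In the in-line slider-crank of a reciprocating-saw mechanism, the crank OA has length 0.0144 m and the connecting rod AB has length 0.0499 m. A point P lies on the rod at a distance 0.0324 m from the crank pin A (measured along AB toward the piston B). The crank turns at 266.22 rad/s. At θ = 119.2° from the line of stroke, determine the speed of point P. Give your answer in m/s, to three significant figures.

ω = 266.2 rad/s.  Crank-pin speed |V_A| = rω = 3.8336 m/s, perpendicular to OA.
Rod angle: sinφ = −(r/L) sinθ ⇒ φ = -14.590°; ω_rod = −rω cosθ/√(L²−r²sin²θ) = +38.729 rad/s.
V_P = V_A + ω_rod × AP, with AP = 0.0324 m along the rod.
Components: V_Px = −rω sinθ − a·ω_rod·sinφ = -3.0303 m/s;  V_Py = rω cosθ + a·ω_rod·cosφ = -0.6559 m/s.
|V_P| = √(V_Px² + V_Py²) = 3.1005 m/s.

3.10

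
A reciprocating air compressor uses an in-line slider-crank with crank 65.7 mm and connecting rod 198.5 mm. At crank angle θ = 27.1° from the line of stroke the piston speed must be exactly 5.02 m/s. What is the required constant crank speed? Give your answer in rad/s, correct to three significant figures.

For an in-line slider-crank, |v_piston| = rω|sinθ|·[1 + r cosθ/√(L² − r² sin²θ)].
With r = 0.0657 m, L = 0.1985 m, θ = 27.1°: the bracketed kinematic factor |dx/dθ| = 0.03885 m.
ω = v/|dx/dθ| = 5.02/0.03885 = 129.22 rad/s.

129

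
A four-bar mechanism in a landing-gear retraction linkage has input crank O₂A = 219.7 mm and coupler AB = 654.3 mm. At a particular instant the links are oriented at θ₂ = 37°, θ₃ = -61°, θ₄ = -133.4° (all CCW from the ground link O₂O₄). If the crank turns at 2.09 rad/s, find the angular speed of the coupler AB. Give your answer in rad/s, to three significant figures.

0.123

ω₂ = 2.09 rad/s
Differentiating the loop-closure r₂e^{iθ₂}+r₃e^{iθ₃}=r₁+r₄e^{iθ₄} gives r₂ω₂e^{iθ₂}+r₃ω₃e^{iθ₃}=r₄ω₄e^{iθ₄}.
Eliminating the other unknown: ω₃ = r₂ω₂ sin(θ₄−θ₂) / [r₃ sin(θ₃−θ₄)].
Numerator sine = -0.16677; denominator sine = +0.95319.
Result = 0.2197·2.09·(-0.16677) / (0.6543·(+0.95319)) = -0.12278 rad/s; magnitude 0.12278 rad/s.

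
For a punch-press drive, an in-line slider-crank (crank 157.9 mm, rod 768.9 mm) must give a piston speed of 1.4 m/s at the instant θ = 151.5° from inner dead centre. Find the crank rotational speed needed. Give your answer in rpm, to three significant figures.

217

For an in-line slider-crank, |v_piston| = rω|sinθ|·[1 + r cosθ/√(L² − r² sin²θ)].
With r = 0.1579 m, L = 0.7689 m, θ = 151.5°: the bracketed kinematic factor |dx/dθ| = 0.06168 m.
ω = v/|dx/dθ| = 1.4/0.06168 = 22.698 rad/s.
N = 60ω/(2π) = 216.75 rpm.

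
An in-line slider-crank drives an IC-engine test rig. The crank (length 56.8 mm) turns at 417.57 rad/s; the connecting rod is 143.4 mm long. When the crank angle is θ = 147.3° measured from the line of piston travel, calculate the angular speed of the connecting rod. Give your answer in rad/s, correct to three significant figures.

ω = 417.6 rad/s
The rod makes angle φ with the slider axis where L sinφ = r sinθ; differentiating, L cosφ·φ̇ = r ω cosθ.
L cosφ = √(L² − r² sin²θ) = 0.14008 m.
|ω_rod| = r ω |cosθ| / √(L² − r² sin²θ) = 0.0568·417.6·0.84151/0.14008 = 142.48 rad/s.

142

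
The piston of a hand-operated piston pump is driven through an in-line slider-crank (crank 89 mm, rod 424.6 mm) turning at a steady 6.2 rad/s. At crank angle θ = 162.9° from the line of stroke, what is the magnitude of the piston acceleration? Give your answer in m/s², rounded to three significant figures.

ω = 6.2 rad/s
x(θ) = r cosθ + √(L² − r² sin²θ); with ω constant, a = ω²·d²x/dθ².
d²x/dθ² = −r cosθ − r²(cos2θ)/√u − r⁴ sin²2θ/(4u^{3/2}),  u = L² − r² sin²θ = 0.1796 m².
Substituting r = 0.089 m, L = 0.4246 m, θ = 162.9°: d²x/dθ² = +0.069542 m.
a = ω²·d²x/dθ² = (6.2)²·(+0.069542) = +2.6732 m/s²;  |a| = 2.6732 m/s².

2.67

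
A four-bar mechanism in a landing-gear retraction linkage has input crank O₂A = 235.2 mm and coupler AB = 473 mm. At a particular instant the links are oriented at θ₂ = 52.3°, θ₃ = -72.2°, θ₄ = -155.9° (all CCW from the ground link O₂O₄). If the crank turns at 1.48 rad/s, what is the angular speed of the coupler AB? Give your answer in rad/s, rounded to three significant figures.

0.350

ω₂ = 1.48 rad/s
Differentiating the loop-closure r₂e^{iθ₂}+r₃e^{iθ₃}=r₁+r₄e^{iθ₄} gives r₂ω₂e^{iθ₂}+r₃ω₃e^{iθ₃}=r₄ω₄e^{iθ₄}.
Eliminating the other unknown: ω₃ = r₂ω₂ sin(θ₄−θ₂) / [r₃ sin(θ₃−θ₄)].
Numerator sine = +0.47255; denominator sine = +0.99396.
Result = 0.2352·1.48·(+0.47255) / (0.473·(+0.99396)) = +0.34988 rad/s; magnitude 0.34988 rad/s.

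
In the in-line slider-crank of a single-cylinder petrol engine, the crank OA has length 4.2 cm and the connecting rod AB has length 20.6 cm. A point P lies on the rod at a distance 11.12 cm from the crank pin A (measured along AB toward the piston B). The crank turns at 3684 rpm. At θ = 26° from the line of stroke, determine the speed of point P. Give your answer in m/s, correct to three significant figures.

ω = 385.8 rad/s.  Crank-pin speed |V_A| = rω = 16.203 m/s, perpendicular to OA.
Rod angle: sinφ = −(r/L) sinθ ⇒ φ = -5.128°; ω_rod = −rω cosθ/√(L²−r²sin²θ) = -70.979 rad/s.
V_P = V_A + ω_rod × AP, with AP = 0.1112 m along the rod.
Components: V_Px = −rω sinθ − a·ω_rod·sinφ = -7.8084 m/s;  V_Py = rω cosθ + a·ω_rod·cosφ = +6.7019 m/s.
|V_P| = √(V_Px² + V_Py²) = 10.29 m/s.

10.3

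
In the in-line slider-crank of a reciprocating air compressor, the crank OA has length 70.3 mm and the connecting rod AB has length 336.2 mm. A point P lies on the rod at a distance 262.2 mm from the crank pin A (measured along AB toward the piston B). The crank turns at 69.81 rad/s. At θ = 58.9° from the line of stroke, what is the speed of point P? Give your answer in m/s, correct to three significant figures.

ω = 69.81 rad/s.  Crank-pin speed |V_A| = rω = 4.9076 m/s, perpendicular to OA.
Rod angle: sinφ = −(r/L) sinθ ⇒ φ = -10.314°; ω_rod = −rω cosθ/√(L²−r²sin²θ) = -7.6639 rad/s.
V_P = V_A + ω_rod × AP, with AP = 0.2622 m along the rod.
Components: V_Px = −rω sinθ − a·ω_rod·sinφ = -4.562 m/s;  V_Py = rω cosθ + a·ω_rod·cosφ = +0.55796 m/s.
|V_P| = √(V_Px² + V_Py²) = 4.596 m/s.

4.60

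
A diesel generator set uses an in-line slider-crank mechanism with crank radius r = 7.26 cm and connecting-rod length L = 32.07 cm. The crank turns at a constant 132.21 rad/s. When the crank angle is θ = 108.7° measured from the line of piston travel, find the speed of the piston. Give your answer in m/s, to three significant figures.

ω = 132.2 rad/s
For an in-line slider-crank, x = r cosθ + √(L² − r² sin²θ), so v = −rω sinθ·[1 + r cosθ/√(L² − r² sin²θ)].
With r = 0.0726 m, L = 0.3207 m, θ = 108.7°: √(L² − r² sin²θ) = 0.31324 m.
v = −0.0726·132.2·0.94721·[1 + 0.0726·-0.32061/0.31324] = -8.4162 m/s.
|v| = 8.4162 m/s.

8.42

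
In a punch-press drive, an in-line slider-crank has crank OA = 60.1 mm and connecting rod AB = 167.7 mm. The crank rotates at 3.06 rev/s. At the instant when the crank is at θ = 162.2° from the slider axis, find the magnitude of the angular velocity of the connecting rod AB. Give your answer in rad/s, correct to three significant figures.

6.60

ω = 19.23 rad/s (converted from 3.06 rev/s).
The rod makes angle φ with the slider axis where L sinφ = r sinθ; differentiating, L cosφ·φ̇ = r ω cosθ.
L cosφ = √(L² − r² sin²θ) = 0.16669 m.
|ω_rod| = r ω |cosθ| / √(L² − r² sin²θ) = 0.0601·19.23·0.95213/0.16669 = 6.6003 rad/s.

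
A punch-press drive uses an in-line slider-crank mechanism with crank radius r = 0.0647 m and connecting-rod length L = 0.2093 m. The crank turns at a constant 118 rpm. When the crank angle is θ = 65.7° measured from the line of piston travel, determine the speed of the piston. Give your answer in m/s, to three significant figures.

0.825

ω = 2π·118/60 = 12.36 rad/s
For an in-line slider-crank, x = r cosθ + √(L² − r² sin²θ), so v = −rω sinθ·[1 + r cosθ/√(L² − r² sin²θ)].
With r = 0.0647 m, L = 0.2093 m, θ = 65.7°: √(L² − r² sin²θ) = 0.20082 m.
v = −0.0647·12.36·0.91140·[1 + 0.0647·0.41151/0.20082] = -0.82527 m/s.
|v| = 0.82527 m/s.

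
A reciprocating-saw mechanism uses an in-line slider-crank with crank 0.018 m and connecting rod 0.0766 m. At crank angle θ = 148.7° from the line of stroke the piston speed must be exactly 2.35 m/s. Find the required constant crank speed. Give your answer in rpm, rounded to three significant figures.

3010

For an in-line slider-crank, |v_piston| = rω|sinθ|·[1 + r cosθ/√(L² − r² sin²θ)].
With r = 0.018 m, L = 0.0766 m, θ = 148.7°: the bracketed kinematic factor |dx/dθ| = 0.0074596 m.
ω = v/|dx/dθ| = 2.35/0.0074596 = 315.03 rad/s.
N = 60ω/(2π) = 3008.3 rpm.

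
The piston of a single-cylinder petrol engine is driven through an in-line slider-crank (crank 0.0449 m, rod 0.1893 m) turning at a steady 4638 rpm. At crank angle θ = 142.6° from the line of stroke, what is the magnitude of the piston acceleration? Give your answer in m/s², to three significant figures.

7710

ω = 2π·4638/60 = 485.7 rad/s
x(θ) = r cosθ + √(L² − r² sin²θ); with ω constant, a = ω²·d²x/dθ².
d²x/dθ² = −r cosθ − r²(cos2θ)/√u − r⁴ sin²2θ/(4u^{3/2}),  u = L² − r² sin²θ = 0.0350908 m².
Substituting r = 0.0449 m, L = 0.1893 m, θ = 142.6°: d²x/dθ² = +0.032704 m.
a = ω²·d²x/dθ² = (485.7)²·(+0.032704) = +7714.6 m/s²;  |a| = 7714.6 m/s².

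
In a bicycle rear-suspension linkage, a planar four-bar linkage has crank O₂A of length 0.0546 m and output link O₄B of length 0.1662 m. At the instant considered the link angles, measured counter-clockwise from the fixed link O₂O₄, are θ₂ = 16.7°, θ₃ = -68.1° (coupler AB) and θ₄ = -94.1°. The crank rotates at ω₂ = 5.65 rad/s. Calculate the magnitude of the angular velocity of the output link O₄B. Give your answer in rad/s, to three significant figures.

ω₂ = 5.65 rad/s
Differentiating the loop-closure r₂e^{iθ₂}+r₃e^{iθ₃}=r₁+r₄e^{iθ₄} gives r₂ω₂e^{iθ₂}+r₃ω₃e^{iθ₃}=r₄ω₄e^{iθ₄}.
Eliminating the other unknown: ω₄ = r₂ω₂ sin(θ₂−θ₃) / [r₄ sin(θ₄−θ₃)].
Numerator sine = +0.99588; denominator sine = -0.43837.
Result = 0.0546·5.65·(+0.99588) / (0.1662·(-0.43837)) = -4.2167 rad/s; magnitude 4.2167 rad/s.

4.22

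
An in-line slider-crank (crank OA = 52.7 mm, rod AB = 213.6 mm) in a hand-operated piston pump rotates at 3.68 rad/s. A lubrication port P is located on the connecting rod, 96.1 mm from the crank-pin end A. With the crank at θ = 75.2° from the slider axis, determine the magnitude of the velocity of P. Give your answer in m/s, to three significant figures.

ω = 3.68 rad/s.  Crank-pin speed |V_A| = rω = 0.19394 m/s, perpendicular to OA.
Rod angle: sinφ = −(r/L) sinθ ⇒ φ = -13.800°; ω_rod = −rω cosθ/√(L²−r²sin²θ) = -0.23882 rad/s.
V_P = V_A + ω_rod × AP, with AP = 0.0961 m along the rod.
Components: V_Px = −rω sinθ − a·ω_rod·sinφ = -0.19298 m/s;  V_Py = rω cosθ + a·ω_rod·cosφ = +0.027252 m/s.
|V_P| = √(V_Px² + V_Py²) = 0.19489 m/s.

0.195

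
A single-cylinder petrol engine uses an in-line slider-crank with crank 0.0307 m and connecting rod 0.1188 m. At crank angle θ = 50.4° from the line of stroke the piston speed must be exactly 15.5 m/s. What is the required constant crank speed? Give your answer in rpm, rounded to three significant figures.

5360

For an in-line slider-crank, |v_piston| = rω|sinθ|·[1 + r cosθ/√(L² − r² sin²θ)].
With r = 0.0307 m, L = 0.1188 m, θ = 50.4°: the bracketed kinematic factor |dx/dθ| = 0.027631 m.
ω = v/|dx/dθ| = 15.5/0.027631 = 560.97 rad/s.
N = 60ω/(2π) = 5356.8 rpm.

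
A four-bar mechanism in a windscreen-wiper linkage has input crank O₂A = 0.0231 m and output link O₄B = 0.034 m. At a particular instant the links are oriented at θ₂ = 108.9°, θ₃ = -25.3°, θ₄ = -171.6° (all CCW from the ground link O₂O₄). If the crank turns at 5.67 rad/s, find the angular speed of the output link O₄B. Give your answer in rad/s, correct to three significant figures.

4.98

ω₂ = 5.67 rad/s
Differentiating the loop-closure r₂e^{iθ₂}+r₃e^{iθ₃}=r₁+r₄e^{iθ₄} gives r₂ω₂e^{iθ₂}+r₃ω₃e^{iθ₃}=r₄ω₄e^{iθ₄}.
Eliminating the other unknown: ω₄ = r₂ω₂ sin(θ₂−θ₃) / [r₄ sin(θ₄−θ₃)].
Numerator sine = +0.71691; denominator sine = -0.55484.
Result = 0.0231·5.67·(+0.71691) / (0.034·(-0.55484)) = -4.9775 rad/s; magnitude 4.9775 rad/s.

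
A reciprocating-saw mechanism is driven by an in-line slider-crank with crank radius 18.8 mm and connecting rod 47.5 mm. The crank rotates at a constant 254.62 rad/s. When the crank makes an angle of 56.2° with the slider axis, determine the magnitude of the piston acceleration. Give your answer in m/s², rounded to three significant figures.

503

ω = 254.6 rad/s
x(θ) = r cosθ + √(L² − r² sin²θ); with ω constant, a = ω²·d²x/dθ².
d²x/dθ² = −r cosθ − r²(cos2θ)/√u − r⁴ sin²2θ/(4u^{3/2}),  u = L² − r² sin²θ = 0.00201219 m².
Substituting r = 0.0188 m, L = 0.0475 m, θ = 56.2°: d²x/dθ² = -0.0077516 m.
a = ω²·d²x/dθ² = (254.6)²·(-0.0077516) = -502.55 m/s²;  |a| = 502.55 m/s².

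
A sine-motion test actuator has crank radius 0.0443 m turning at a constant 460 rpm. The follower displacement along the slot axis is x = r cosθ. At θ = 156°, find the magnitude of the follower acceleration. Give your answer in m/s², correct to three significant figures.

93.9

ω = 48.17 rad/s (from 460 rpm).
x = r cosθ ⇒ ẍ = −rω² cosθ (ω constant).
|a| = rω²|cosθ| = 0.0443·(48.17)²·|cos 156°| = 93.909 m/s².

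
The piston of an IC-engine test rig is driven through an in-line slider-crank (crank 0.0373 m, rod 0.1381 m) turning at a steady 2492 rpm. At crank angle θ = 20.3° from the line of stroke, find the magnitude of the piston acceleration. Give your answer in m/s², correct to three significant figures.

2910

ω = 2π·2492/60 = 261 rad/s
x(θ) = r cosθ + √(L² − r² sin²θ); with ω constant, a = ω²·d²x/dθ².
d²x/dθ² = −r cosθ − r²(cos2θ)/√u − r⁴ sin²2θ/(4u^{3/2}),  u = L² − r² sin²θ = 0.0189041 m².
Substituting r = 0.0373 m, L = 0.1381 m, θ = 20.3°: d²x/dθ² = -0.042745 m.
a = ω²·d²x/dθ² = (261)²·(-0.042745) = -2911 m/s²;  |a| = 2911 m/s².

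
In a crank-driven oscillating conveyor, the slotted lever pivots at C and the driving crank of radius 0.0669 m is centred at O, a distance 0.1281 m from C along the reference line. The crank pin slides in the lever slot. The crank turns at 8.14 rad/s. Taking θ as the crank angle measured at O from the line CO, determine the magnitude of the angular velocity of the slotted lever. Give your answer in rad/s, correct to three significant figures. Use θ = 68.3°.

ω = 8.14 rad/s
Crank pin A relative to C: A = (d + r cosθ, r sinθ); lever angle φ = atan2(r sinθ, d + r cosθ).
Differentiating tanφ: φ̇ = rω(d cosθ + r)/(d² + r² + 2dr cosθ).
d² + r² + 2dr cosθ = |CA|² = 0.0272226 m²;  d cosθ + r = +0.11426 m.
|ω_lever| = |0.0669·8.14·+0.11426| / 0.0272226 = 2.2858 rad/s.

2.29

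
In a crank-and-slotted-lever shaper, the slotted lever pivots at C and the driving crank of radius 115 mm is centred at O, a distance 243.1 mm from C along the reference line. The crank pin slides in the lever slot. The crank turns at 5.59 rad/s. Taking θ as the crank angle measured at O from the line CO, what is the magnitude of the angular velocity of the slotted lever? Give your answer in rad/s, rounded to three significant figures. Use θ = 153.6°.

2.97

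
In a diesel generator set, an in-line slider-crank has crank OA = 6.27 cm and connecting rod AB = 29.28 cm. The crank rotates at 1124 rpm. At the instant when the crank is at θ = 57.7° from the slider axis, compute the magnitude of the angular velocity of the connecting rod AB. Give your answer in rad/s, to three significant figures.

ω = 117.7 rad/s (converted from 1124 rpm).
The rod makes angle φ with the slider axis where L sinφ = r sinθ; differentiating, L cosφ·φ̇ = r ω cosθ.
L cosφ = √(L² − r² sin²θ) = 0.28796 m.
|ω_rod| = r ω |cosθ| / √(L² − r² sin²θ) = 0.0627·117.7·0.53435/0.28796 = 13.695 rad/s.

13.7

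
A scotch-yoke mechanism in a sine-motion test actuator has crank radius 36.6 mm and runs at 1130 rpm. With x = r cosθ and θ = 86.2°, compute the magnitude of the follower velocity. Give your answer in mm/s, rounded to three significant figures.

4320

ω = 118.3 rad/s (from 1130 rpm).
x = r cosθ ⇒ ẋ = −rω sinθ.
|v| = rω|sinθ| = 0.0366·118.3·|sin 86.2°| = 4.3215 m/s = 4321.5 mm/s.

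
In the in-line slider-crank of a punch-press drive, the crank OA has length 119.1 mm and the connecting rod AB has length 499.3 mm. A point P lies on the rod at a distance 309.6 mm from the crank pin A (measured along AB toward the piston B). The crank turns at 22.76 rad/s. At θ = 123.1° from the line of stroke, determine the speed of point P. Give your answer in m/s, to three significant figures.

2.16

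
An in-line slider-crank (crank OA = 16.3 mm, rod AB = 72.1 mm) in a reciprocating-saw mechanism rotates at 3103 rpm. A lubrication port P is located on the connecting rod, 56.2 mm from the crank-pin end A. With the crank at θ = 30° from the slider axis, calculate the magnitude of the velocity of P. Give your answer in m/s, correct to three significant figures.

3.22

ω = 324.9 rad/s.  Crank-pin speed |V_A| = rω = 5.2966 m/s, perpendicular to OA.
Rod angle: sinφ = −(r/L) sinθ ⇒ φ = -6.490°; ω_rod = −rω cosθ/√(L²−r²sin²θ) = -64.03 rad/s.
V_P = V_A + ω_rod × AP, with AP = 0.0562 m along the rod.
Components: V_Px = −rω sinθ − a·ω_rod·sinφ = -3.0551 m/s;  V_Py = rω cosθ + a·ω_rod·cosφ = +1.0116 m/s.
|V_P| = √(V_Px² + V_Py²) = 3.2182 m/s.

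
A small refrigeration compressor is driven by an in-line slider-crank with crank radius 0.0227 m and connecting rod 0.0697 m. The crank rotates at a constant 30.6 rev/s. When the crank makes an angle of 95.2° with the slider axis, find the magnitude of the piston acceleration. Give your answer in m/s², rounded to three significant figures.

ω = 2π·30.6 = 192.3 rad/s
x(θ) = r cosθ + √(L² − r² sin²θ); with ω constant, a = ω²·d²x/dθ².
d²x/dθ² = −r cosθ − r²(cos2θ)/√u − r⁴ sin²2θ/(4u^{3/2}),  u = L² − r² sin²θ = 0.00434703 m².
Substituting r = 0.0227 m, L = 0.0697 m, θ = 95.2°: d²x/dθ² = +0.0097369 m.
a = ω²·d²x/dθ² = (192.3)²·(+0.0097369) = +359.93 m/s²;  |a| = 359.93 m/s².

360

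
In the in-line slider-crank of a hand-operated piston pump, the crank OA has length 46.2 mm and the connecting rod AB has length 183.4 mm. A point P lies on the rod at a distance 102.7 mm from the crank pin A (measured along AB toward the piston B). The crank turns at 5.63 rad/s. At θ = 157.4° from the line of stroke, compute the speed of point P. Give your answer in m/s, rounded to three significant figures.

0.137

ω = 5.63 rad/s.  Crank-pin speed |V_A| = rω = 0.26011 m/s, perpendicular to OA.
Rod angle: sinφ = −(r/L) sinθ ⇒ φ = -5.555°; ω_rod = −rω cosθ/√(L²−r²sin²θ) = +1.3155 rad/s.
V_P = V_A + ω_rod × AP, with AP = 0.1027 m along the rod.
Components: V_Px = −rω sinθ − a·ω_rod·sinφ = -0.086879 m/s;  V_Py = rω cosθ + a·ω_rod·cosφ = -0.10566 m/s.
|V_P| = √(V_Px² + V_Py²) = 0.13679 m/s.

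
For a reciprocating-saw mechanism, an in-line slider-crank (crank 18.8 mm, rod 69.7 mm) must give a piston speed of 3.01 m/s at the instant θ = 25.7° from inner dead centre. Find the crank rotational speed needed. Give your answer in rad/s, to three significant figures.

For an in-line slider-crank, |v_piston| = rω|sinθ|·[1 + r cosθ/√(L² − r² sin²θ)].
With r = 0.0188 m, L = 0.0697 m, θ = 25.7°: the bracketed kinematic factor |dx/dθ| = 0.010148 m.
ω = v/|dx/dθ| = 3.01/0.010148 = 296.61 rad/s.

297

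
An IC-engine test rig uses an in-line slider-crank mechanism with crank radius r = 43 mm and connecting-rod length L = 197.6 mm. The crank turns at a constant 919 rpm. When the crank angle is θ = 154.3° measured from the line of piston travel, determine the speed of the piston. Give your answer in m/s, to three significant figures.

ω = 2π·919/60 = 96.24 rad/s
For an in-line slider-crank, x = r cosθ + √(L² − r² sin²θ), so v = −rω sinθ·[1 + r cosθ/√(L² − r² sin²θ)].
With r = 0.043 m, L = 0.1976 m, θ = 154.3°: √(L² − r² sin²θ) = 0.19672 m.
v = −0.043·96.24·0.43366·[1 + 0.043·-0.90108/0.19672] = -1.4411 m/s.
|v| = 1.4411 m/s.

1.44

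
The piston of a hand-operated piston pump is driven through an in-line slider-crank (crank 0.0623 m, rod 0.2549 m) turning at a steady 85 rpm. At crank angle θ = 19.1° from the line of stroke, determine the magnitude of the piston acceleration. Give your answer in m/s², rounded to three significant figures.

5.62

ω = 2π·85/60 = 8.901 rad/s
x(θ) = r cosθ + √(L² − r² sin²θ); with ω constant, a = ω²·d²x/dθ².
d²x/dθ² = −r cosθ − r²(cos2θ)/√u − r⁴ sin²2θ/(4u^{3/2}),  u = L² − r² sin²θ = 0.0645584 m².
Substituting r = 0.0623 m, L = 0.2549 m, θ = 19.1°: d²x/dθ² = -0.070963 m.
a = ω²·d²x/dθ² = (8.901)²·(-0.070963) = -5.6224 m/s²;  |a| = 5.6224 m/s².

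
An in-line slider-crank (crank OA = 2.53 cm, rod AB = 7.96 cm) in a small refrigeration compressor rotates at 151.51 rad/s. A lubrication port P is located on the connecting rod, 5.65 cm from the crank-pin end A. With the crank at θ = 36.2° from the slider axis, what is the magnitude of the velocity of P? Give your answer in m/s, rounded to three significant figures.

ω = 151.5 rad/s.  Crank-pin speed |V_A| = rω = 3.8332 m/s, perpendicular to OA.
Rod angle: sinφ = −(r/L) sinθ ⇒ φ = -10.820°; ω_rod = −rω cosθ/√(L²−r²sin²θ) = -39.563 rad/s.
V_P = V_A + ω_rod × AP, with AP = 0.0565 m along the rod.
Components: V_Px = −rω sinθ − a·ω_rod·sinφ = -2.6835 m/s;  V_Py = rω cosθ + a·ω_rod·cosφ = +0.89766 m/s.
|V_P| = √(V_Px² + V_Py²) = 2.8297 m/s.

2.83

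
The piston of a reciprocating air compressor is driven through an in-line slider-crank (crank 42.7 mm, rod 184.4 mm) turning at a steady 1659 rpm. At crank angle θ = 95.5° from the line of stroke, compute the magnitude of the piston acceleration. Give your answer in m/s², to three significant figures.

424

ω = 2π·1659/60 = 173.7 rad/s
x(θ) = r cosθ + √(L² − r² sin²θ); with ω constant, a = ω²·d²x/dθ².
d²x/dθ² = −r cosθ − r²(cos2θ)/√u − r⁴ sin²2θ/(4u^{3/2}),  u = L² − r² sin²θ = 0.0321968 m².
Substituting r = 0.0427 m, L = 0.1844 m, θ = 95.5°: d²x/dθ² = +0.014062 m.
a = ω²·d²x/dθ² = (173.7)²·(+0.014062) = +424.42 m/s²;  |a| = 424.42 m/s².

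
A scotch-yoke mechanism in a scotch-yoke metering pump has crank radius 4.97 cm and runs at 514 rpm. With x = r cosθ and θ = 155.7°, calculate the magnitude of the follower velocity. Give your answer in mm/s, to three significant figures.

ω = 53.83 rad/s (from 514 rpm).
x = r cosθ ⇒ ẋ = −rω sinθ.
|v| = rω|sinθ| = 0.0497·53.83·|sin 155.7°| = 1.1009 m/s = 1100.9 mm/s.

1100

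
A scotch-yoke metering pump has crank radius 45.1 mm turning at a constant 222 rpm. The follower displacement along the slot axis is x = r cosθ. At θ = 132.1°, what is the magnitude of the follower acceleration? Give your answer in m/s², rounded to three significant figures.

16.3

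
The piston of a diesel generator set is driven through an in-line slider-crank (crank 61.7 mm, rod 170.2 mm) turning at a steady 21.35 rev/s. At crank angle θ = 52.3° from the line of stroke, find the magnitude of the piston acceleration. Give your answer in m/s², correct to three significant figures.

587

ω = 2π·21.4 = 134.1 rad/s
x(θ) = r cosθ + √(L² − r² sin²θ); with ω constant, a = ω²·d²x/dθ².
d²x/dθ² = −r cosθ − r²(cos2θ)/√u − r⁴ sin²2θ/(4u^{3/2}),  u = L² − r² sin²θ = 0.0265848 m².
Substituting r = 0.0617 m, L = 0.1702 m, θ = 52.3°: d²x/dθ² = -0.032629 m.
a = ω²·d²x/dθ² = (134.1)²·(-0.032629) = -587.16 m/s²;  |a| = 587.16 m/s².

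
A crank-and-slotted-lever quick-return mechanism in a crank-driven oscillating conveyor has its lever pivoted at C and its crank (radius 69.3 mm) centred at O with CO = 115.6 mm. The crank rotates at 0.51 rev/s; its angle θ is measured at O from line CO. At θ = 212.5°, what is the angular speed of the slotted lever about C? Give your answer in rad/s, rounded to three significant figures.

1.35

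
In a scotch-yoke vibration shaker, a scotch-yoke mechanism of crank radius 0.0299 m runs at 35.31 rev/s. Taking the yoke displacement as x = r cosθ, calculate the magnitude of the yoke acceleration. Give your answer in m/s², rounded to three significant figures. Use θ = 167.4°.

1440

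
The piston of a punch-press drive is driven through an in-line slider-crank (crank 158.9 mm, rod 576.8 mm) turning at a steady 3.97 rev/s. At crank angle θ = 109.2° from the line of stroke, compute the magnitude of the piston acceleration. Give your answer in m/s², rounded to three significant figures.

ω = 2π·3.97 = 24.94 rad/s
x(θ) = r cosθ + √(L² − r² sin²θ); with ω constant, a = ω²·d²x/dθ².
d²x/dθ² = −r cosθ − r²(cos2θ)/√u − r⁴ sin²2θ/(4u^{3/2}),  u = L² − r² sin²θ = 0.31018 m².
Substituting r = 0.1589 m, L = 0.5768 m, θ = 109.2°: d²x/dθ² = +0.08743 m.
a = ω²·d²x/dθ² = (24.94)²·(+0.08743) = +54.4 m/s²;  |a| = 54.4 m/s².

54.4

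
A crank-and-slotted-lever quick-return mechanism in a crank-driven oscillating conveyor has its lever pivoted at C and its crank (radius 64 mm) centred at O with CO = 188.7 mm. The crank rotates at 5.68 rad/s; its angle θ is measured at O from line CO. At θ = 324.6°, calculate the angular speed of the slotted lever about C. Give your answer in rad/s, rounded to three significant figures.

ω = 5.68 rad/s
Crank pin A relative to C: A = (d + r cosθ, r sinθ); lever angle φ = atan2(r sinθ, d + r cosθ).
Differentiating tanφ: φ̇ = rω(d cosθ + r)/(d² + r² + 2dr cosθ).
d² + r² + 2dr cosθ = |CA|² = 0.059392 m²;  d cosθ + r = +0.21781 m.
|ω_lever| = |0.064·5.68·+0.21781| / 0.059392 = 1.3332 rad/s.

1.33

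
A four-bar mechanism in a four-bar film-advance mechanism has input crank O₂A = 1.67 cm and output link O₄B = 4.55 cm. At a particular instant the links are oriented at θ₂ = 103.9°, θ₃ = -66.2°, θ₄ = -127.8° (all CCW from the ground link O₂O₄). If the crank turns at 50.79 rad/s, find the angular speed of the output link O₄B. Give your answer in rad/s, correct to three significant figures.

ω₂ = 50.79 rad/s
Differentiating the loop-closure r₂e^{iθ₂}+r₃e^{iθ₃}=r₁+r₄e^{iθ₄} gives r₂ω₂e^{iθ₂}+r₃ω₃e^{iθ₃}=r₄ω₄e^{iθ₄}.
Eliminating the other unknown: ω₄ = r₂ω₂ sin(θ₂−θ₃) / [r₄ sin(θ₄−θ₃)].
Numerator sine = +0.17193; denominator sine = -0.87965.
Result = 0.0167·50.79·(+0.17193) / (0.0455·(-0.87965)) = -3.6435 rad/s; magnitude 3.6435 rad/s.

3.64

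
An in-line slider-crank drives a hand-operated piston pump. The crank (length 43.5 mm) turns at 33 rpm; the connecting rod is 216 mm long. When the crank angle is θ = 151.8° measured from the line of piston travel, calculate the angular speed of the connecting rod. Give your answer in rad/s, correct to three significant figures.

0.616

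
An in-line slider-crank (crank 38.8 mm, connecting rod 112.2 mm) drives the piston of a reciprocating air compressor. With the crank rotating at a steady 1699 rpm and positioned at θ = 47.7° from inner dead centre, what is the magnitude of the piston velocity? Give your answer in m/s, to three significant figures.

6.34

ω = 2π·1699/60 = 177.9 rad/s
For an in-line slider-crank, x = r cosθ + √(L² − r² sin²θ), so v = −rω sinθ·[1 + r cosθ/√(L² − r² sin²θ)].
With r = 0.0388 m, L = 0.1122 m, θ = 47.7°: √(L² − r² sin²θ) = 0.10847 m.
v = −0.0388·177.9·0.73963·[1 + 0.0388·0.67301/0.10847] = -6.3351 m/s.
|v| = 6.3351 m/s.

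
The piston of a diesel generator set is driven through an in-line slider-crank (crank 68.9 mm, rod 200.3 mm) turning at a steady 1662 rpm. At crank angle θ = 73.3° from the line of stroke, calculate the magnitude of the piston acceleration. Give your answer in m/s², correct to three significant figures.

ω = 2π·1662/60 = 174 rad/s
x(θ) = r cosθ + √(L² − r² sin²θ); with ω constant, a = ω²·d²x/dθ².
d²x/dθ² = −r cosθ − r²(cos2θ)/√u − r⁴ sin²2θ/(4u^{3/2}),  u = L² − r² sin²θ = 0.0357649 m².
Substituting r = 0.0689 m, L = 0.2003 m, θ = 73.3°: d²x/dθ² = +0.00090488 m.
a = ω²·d²x/dθ² = (174)²·(+0.00090488) = +27.41 m/s²;  |a| = 27.41 m/s².

27.4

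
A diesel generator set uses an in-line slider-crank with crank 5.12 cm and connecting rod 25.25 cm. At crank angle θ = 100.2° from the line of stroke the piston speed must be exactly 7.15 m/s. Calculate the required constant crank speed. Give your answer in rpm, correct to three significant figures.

1410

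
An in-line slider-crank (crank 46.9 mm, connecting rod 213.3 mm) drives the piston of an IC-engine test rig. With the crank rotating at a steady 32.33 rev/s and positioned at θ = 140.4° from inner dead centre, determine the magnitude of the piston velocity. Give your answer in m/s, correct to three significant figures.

5.03

ω = 2π·32.3 = 203.1 rad/s
For an in-line slider-crank, x = r cosθ + √(L² − r² sin²θ), so v = −rω sinθ·[1 + r cosθ/√(L² − r² sin²θ)].
With r = 0.0469 m, L = 0.2133 m, θ = 140.4°: √(L² − r² sin²θ) = 0.21119 m.
v = −0.0469·203.1·0.63742·[1 + 0.0469·-0.77051/0.21119] = -5.0337 m/s.
|v| = 5.0337 m/s.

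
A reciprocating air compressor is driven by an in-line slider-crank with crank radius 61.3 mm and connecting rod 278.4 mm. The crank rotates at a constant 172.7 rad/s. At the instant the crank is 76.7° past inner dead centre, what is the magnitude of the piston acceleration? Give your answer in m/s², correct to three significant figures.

ω = 172.7 rad/s
x(θ) = r cosθ + √(L² − r² sin²θ); with ω constant, a = ω²·d²x/dθ².
d²x/dθ² = −r cosθ − r²(cos2θ)/√u − r⁴ sin²2θ/(4u^{3/2}),  u = L² − r² sin²θ = 0.0739477 m².
Substituting r = 0.0613 m, L = 0.2784 m, θ = 76.7°: d²x/dθ² = -0.0017814 m.
a = ω²·d²x/dθ² = (172.7)²·(-0.0017814) = -53.132 m/s²;  |a| = 53.132 m/s².

53.1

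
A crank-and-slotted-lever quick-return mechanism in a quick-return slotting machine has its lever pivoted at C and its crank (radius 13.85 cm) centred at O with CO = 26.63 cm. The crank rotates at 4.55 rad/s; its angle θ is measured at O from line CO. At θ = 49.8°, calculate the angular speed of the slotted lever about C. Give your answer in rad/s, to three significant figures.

1.42

ω = 4.55 rad/s
Crank pin A relative to C: A = (d + r cosθ, r sinθ); lever angle φ = atan2(r sinθ, d + r cosθ).
Differentiating tanφ: φ̇ = rω(d cosθ + r)/(d² + r² + 2dr cosθ).
d² + r² + 2dr cosθ = |CA|² = 0.13771 m²;  d cosθ + r = +0.31039 m.
|ω_lever| = |0.1385·4.55·+0.31039| / 0.13771 = 1.4204 rad/s.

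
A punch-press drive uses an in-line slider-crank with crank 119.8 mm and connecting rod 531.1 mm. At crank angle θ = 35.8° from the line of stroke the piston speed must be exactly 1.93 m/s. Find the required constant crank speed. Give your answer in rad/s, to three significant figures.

For an in-line slider-crank, |v_piston| = rω|sinθ|·[1 + r cosθ/√(L² − r² sin²θ)].
With r = 0.1198 m, L = 0.5311 m, θ = 35.8°: the bracketed kinematic factor |dx/dθ| = 0.083012 m.
ω = v/|dx/dθ| = 1.93/0.083012 = 23.25 rad/s.

23.2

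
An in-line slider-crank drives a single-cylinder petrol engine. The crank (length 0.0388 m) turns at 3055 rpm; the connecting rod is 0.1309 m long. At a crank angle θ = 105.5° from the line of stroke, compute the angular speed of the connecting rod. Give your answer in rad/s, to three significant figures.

ω = 319.9 rad/s (converted from 3055 rpm).
The rod makes angle φ with the slider axis where L sinφ = r sinθ; differentiating, L cosφ·φ̇ = r ω cosθ.
L cosφ = √(L² − r² sin²θ) = 0.12545 m.
|ω_rod| = r ω |cosθ| / √(L² − r² sin²θ) = 0.0388·319.9·0.26724/0.12545 = 26.443 rad/s.

26.4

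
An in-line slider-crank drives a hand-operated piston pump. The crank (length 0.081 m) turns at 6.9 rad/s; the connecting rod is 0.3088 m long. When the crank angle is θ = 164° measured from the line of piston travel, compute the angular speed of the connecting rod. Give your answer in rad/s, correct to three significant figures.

1.74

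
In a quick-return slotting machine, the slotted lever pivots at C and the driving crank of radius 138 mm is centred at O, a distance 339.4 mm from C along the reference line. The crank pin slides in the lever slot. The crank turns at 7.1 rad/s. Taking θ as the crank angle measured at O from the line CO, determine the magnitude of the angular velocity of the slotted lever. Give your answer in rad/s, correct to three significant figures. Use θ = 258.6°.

ω = 7.1 rad/s
Crank pin A relative to C: A = (d + r cosθ, r sinθ); lever angle φ = atan2(r sinθ, d + r cosθ).
Differentiating tanφ: φ̇ = rω(d cosθ + r)/(d² + r² + 2dr cosθ).
d² + r² + 2dr cosθ = |CA|² = 0.115721 m²;  d cosθ + r = +0.070915 m.
|ω_lever| = |0.138·7.1·+0.070915| / 0.115721 = 0.60043 rad/s.

0.600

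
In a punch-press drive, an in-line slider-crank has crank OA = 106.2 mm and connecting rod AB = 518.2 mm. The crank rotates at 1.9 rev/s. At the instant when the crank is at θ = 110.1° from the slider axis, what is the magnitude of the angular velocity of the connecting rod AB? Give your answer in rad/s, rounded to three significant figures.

ω = 11.94 rad/s (converted from 1.9 rev/s).
The rod makes angle φ with the slider axis where L sinφ = r sinθ; differentiating, L cosφ·φ̇ = r ω cosθ.
L cosφ = √(L² − r² sin²θ) = 0.50851 m.
|ω_rod| = r ω |cosθ| / √(L² − r² sin²θ) = 0.1062·11.94·0.34366/0.50851 = 0.85681 rad/s.

0.857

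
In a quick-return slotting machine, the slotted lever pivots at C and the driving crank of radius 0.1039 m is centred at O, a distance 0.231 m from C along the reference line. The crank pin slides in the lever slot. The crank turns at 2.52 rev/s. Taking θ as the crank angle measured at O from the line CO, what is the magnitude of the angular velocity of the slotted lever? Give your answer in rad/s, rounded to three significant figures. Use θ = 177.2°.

ω = 15.83 rad/s (from 2.52 rev/s).
Crank pin A relative to C: A = (d + r cosθ, r sinθ); lever angle φ = atan2(r sinθ, d + r cosθ).
Differentiating tanφ: φ̇ = rω(d cosθ + r)/(d² + r² + 2dr cosθ).
d² + r² + 2dr cosθ = |CA|² = 0.0162117 m²;  d cosθ + r = -0.12682 m.
|ω_lever| = |0.1039·15.83·-0.12682| / 0.0162117 = 12.87 rad/s.

12.9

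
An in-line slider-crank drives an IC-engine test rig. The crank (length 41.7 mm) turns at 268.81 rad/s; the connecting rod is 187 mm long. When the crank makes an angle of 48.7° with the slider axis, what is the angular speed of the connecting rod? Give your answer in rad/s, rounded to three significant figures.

ω = 268.8 rad/s
The rod makes angle φ with the slider axis where L sinφ = r sinθ; differentiating, L cosφ·φ̇ = r ω cosθ.
L cosφ = √(L² − r² sin²θ) = 0.18436 m.
|ω_rod| = r ω |cosθ| / √(L² − r² sin²θ) = 0.0417·268.8·0.66000/0.18436 = 40.13 rad/s.

40.1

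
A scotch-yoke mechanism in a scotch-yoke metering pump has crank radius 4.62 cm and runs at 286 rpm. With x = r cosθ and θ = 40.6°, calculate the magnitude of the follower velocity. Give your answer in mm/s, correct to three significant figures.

900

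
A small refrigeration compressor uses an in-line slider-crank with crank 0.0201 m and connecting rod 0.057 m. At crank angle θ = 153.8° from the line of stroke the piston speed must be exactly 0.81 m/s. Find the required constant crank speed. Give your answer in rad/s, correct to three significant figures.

134

For an in-line slider-crank, |v_piston| = rω|sinθ|·[1 + r cosθ/√(L² − r² sin²θ)].
With r = 0.0201 m, L = 0.057 m, θ = 153.8°: the bracketed kinematic factor |dx/dθ| = 0.0060318 m.
ω = v/|dx/dθ| = 0.81/0.0060318 = 134.29 rad/s.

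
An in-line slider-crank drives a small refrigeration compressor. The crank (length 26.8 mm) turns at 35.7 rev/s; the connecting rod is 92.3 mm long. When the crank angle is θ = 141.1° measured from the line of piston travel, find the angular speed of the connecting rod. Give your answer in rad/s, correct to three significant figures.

51.6

ω = 224.3 rad/s (converted from 35.7 rev/s).
The rod makes angle φ with the slider axis where L sinφ = r sinθ; differentiating, L cosφ·φ̇ = r ω cosθ.
L cosφ = √(L² − r² sin²θ) = 0.090753 m.
|ω_rod| = r ω |cosθ| / √(L² − r² sin²θ) = 0.0268·224.3·0.77824/0.090753 = 51.551 rad/s.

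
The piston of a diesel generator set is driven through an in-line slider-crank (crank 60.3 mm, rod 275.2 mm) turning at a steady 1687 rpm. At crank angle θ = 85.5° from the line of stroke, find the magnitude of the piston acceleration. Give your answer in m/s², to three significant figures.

ω = 2π·1687/60 = 176.7 rad/s
x(θ) = r cosθ + √(L² − r² sin²θ); with ω constant, a = ω²·d²x/dθ².
d²x/dθ² = −r cosθ − r²(cos2θ)/√u − r⁴ sin²2θ/(4u^{3/2}),  u = L² − r² sin²θ = 0.0721213 m².
Substituting r = 0.0603 m, L = 0.2752 m, θ = 85.5°: d²x/dθ² = +0.0086376 m.
a = ω²·d²x/dθ² = (176.7)²·(+0.0086376) = +269.57 m/s²;  |a| = 269.57 m/s².

270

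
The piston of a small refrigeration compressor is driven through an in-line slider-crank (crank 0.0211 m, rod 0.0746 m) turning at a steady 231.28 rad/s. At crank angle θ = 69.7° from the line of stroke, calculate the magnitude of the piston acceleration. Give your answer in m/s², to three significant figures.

143

ω = 231.3 rad/s
x(θ) = r cosθ + √(L² − r² sin²θ); with ω constant, a = ω²·d²x/dθ².
d²x/dθ² = −r cosθ − r²(cos2θ)/√u − r⁴ sin²2θ/(4u^{3/2}),  u = L² − r² sin²θ = 0.00517354 m².
Substituting r = 0.0211 m, L = 0.0746 m, θ = 69.7°: d²x/dθ² = -0.0026771 m.
a = ω²·d²x/dθ² = (231.3)²·(-0.0026771) = -143.2 m/s²;  |a| = 143.2 m/s².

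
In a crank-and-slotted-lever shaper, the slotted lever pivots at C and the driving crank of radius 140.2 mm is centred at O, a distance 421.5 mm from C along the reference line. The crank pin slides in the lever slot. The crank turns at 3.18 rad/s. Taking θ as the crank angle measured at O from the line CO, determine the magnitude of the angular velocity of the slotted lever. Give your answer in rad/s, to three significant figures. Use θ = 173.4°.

1.55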